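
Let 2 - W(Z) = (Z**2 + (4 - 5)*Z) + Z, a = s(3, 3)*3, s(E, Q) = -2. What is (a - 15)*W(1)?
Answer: -21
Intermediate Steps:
a = -6 (a = -2*3 = -6)
W(Z) = 2 - Z**2 (W(Z) = 2 - ((Z**2 + (4 - 5)*Z) + Z) = 2 - ((Z**2 - Z) + Z) = 2 - Z**2)
(a - 15)*W(1) = (-6 - 15)*(2 - 1*1**2) = -21*(2 - 1*1) = -21*(2 - 1) = -21*1 = -21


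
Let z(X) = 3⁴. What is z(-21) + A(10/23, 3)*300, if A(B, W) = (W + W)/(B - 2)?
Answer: -1069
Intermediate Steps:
A(B, W) = 2*W/(-2 + B) (A(B, W) = (2*W)/(-2 + B) = 2*W/(-2 + B))
z(X) = 81
z(-21) + A(10/23, 3)*300 = 81 + (2*3/(-2 + 10/23))*300 = 81 + (2*3/(-36/23))*300 = 81 + (2*3*(-23/36))*300 = 81 - 23/6*300 = 81 - 1150 = -1069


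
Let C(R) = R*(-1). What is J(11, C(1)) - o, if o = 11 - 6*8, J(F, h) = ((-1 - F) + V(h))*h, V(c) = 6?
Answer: 43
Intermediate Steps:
C(R) = -R
J(F, h) = h*(5 - F) (J(F, h) = ((-1 - F) + 6)*h = (5 - F)*h = h*(5 - F))
o = -37 (o = 11 - 48 = -37)
J(11, C(1)) - o = (-1*1)*(5 - 1*11) - 1*(-37) = -(5 - 11) + 37 = -1*(-6) + 37 = 6 + 37 = 43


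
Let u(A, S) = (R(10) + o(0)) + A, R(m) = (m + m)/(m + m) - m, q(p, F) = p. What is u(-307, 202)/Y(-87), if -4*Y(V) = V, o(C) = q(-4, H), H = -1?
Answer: -1280/87 ≈ -14.713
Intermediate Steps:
o(C) = -4
R(m) = 1 - m (R(m) = (2*m)/((2*m)) - m = (2*m)*(1/(2*m)) - m = 1 - m)
Y(V) = -V/4
u(A, S) = -13 + A (u(A, S) = ((1 - 1*10) - 4) + A = ((1 - 10) - 4) + A = (-9 - 4) + A = -13 + A)
u(-307, 202)/Y(-87) = (-13 - 307)/((-1/4*(-87))) = -320/87/4 = -320*4/87 = -1280/87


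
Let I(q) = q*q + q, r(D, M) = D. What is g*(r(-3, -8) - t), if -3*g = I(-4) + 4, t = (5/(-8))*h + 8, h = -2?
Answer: 196/3 ≈ 65.333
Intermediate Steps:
t = 37/4 (t = (5/(-8))*(-2) + 8 = (5*(-1/8))*(-2) + 8 = -5/8*(-2) + 8 = 5/4 + 8 = 37/4 ≈ 9.2500)
I(q) = q + q**2 (I(q) = q**2 + q = q + q**2)
g = -16/3 (g = -(-4*(1 - 4) + 4)/3 = -(-4*(-3) + 4)/3 = -(12 + 4)/3 = -1/3*16 = -16/3 ≈ -5.3333)
g*(r(-3, -8) - t) = -16*(-3 - 1*37/4)/3 = -16*(-3 - 37/4)/3 = -16/3*(-49/4) = 196/3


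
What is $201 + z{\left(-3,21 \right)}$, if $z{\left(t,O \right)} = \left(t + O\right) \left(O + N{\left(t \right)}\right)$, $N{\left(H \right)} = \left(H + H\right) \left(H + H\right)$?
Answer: $1227$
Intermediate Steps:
$N{\left(H \right)} = 4 H^{2}$ ($N{\left(H \right)} = 2 H 2 H = 4 H^{2}$)
$z{\left(t,O \right)} = \left(O + t\right) \left(O + 4 t^{2}\right)$ ($z{\left(t,O \right)} = \left(t + O\right) \left(O + 4 t^{2}\right) = \left(O + t\right) \left(O + 4 t^{2}\right)$)
$201 + z{\left(-3,21 \right)} = 201 + \left(21^{2} + 4 \left(-3\right)^{3} + 21 \left(-3\right) + 4 \cdot 21 \left(-3\right)^{2}\right) = 201 + \left(441 + 4 \left(-27\right) - 63 + 4 \cdot 21 \cdot 9\right) = 201 + \left(441 - 108 - 63 + 756\right) = 201 + 1026 = 1227$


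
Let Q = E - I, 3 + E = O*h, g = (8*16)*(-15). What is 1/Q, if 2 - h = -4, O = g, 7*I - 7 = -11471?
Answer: -7/69197 ≈ -0.00010116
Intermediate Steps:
I = -11464/7 (I = 1 + (⅐)*(-11471) = 1 - 11471/7 = -11464/7 ≈ -1637.7)
g = -1920 (g = 128*(-15) = -1920)
O = -1920
h = 6 (h = 2 - 1*(-4) = 2 + 4 = 6)
E = -11523 (E = -3 - 1920*6 = -3 - 11520 = -11523)
Q = -69197/7 (Q = -11523 - 1*(-11464/7) = -11523 + 11464/7 = -69197/7 ≈ -9885.3)
1/Q = 1/(-69197/7) = -7/69197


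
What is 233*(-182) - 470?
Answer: -42876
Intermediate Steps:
233*(-182) - 470 = -42406 - 470 = -42876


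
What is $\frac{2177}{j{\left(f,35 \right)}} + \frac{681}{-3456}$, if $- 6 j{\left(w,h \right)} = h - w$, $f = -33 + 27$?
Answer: $- \frac{15056731}{47232} \approx -318.78$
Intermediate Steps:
$f = -6$
$j{\left(w,h \right)} = - \frac{h}{6} + \frac{w}{6}$ ($j{\left(w,h \right)} = - \frac{h - w}{6} = - \frac{h}{6} + \frac{w}{6}$)
$\frac{2177}{j{\left(f,35 \right)}} + \frac{681}{-3456} = \frac{2177}{\left(- \frac{1}{6}\right) 35 + \frac{1}{6} \left(-6\right)} + \frac{681}{-3456} = \frac{2177}{- \frac{35}{6} - 1} + 681 \left(- \frac{1}{3456}\right) = \frac{2177}{- \frac{41}{6}} - \frac{227}{1152} = 2177 \left(- \frac{6}{41}\right) - \frac{227}{1152} = - \frac{13062}{41} - \frac{227}{1152} = - \frac{15056731}{47232}$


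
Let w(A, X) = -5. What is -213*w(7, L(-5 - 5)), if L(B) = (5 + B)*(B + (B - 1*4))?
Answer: 1065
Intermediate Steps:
L(B) = (-4 + 2*B)*(5 + B) (L(B) = (5 + B)*(B + (B - 4)) = (5 + B)*(B + (-4 + B)) = (5 + B)*(-4 + 2*B) = (-4 + 2*B)*(5 + B))
-213*w(7, L(-5 - 5)) = -213*(-5) = 1065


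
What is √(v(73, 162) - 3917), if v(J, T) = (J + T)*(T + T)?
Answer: √72223 ≈ 268.74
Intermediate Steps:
v(J, T) = 2*T*(J + T) (v(J, T) = (J + T)*(2*T) = 2*T*(J + T))
√(v(73, 162) - 3917) = √(2*162*(73 + 162) - 3917) = √(2*162*235 - 3917) = √(76140 - 3917) = √72223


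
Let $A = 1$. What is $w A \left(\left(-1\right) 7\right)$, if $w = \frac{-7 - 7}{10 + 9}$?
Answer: $\frac{98}{19} \approx 5.1579$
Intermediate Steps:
$w = - \frac{14}{19} \approx -0.73684$
$w A \left(\left(-1\right) 7\right) = \left(- \frac{14}{19}\right) 1 \left(\left(-1\right) 7\right) = \left(- \frac{14}{19}\right) \left(-7\right) = \frac{98}{19}$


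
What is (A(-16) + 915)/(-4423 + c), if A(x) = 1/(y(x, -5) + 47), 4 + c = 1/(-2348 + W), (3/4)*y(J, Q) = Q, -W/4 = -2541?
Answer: -865371888/4186773151 ≈ -0.20669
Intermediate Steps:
W = 10164 (W = -4*(-2541) = 10164)
y(J, Q) = 4*Q/3
c = -31263/7816 (c = -4 + 1/(-2348 + 10164) = -4 + 1/7816 = -31263/7816 ≈ -3.9999)
A(x) = 3/121 (A(x) = 1/((4/3)*(-5) + 47) = 1/(-20/3 + 47) = 1/(121/3) = 3/121)
(A(-16) + 915)/(-4423 + c) = (3/121 + 915)/(-4423 - 31263/7816) = 110718/(121*(-34601431/7816)) = (110718/121)*(-7816/34601431) = -865371888/4186773151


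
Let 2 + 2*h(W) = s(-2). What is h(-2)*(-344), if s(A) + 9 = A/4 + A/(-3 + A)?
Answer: 9546/5 ≈ 1909.2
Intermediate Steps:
s(A) = -9 + A/4 + A/(-3 + A) (s(A) = -9 + (A/4 + A/(-3 + A)) = -9 + A/4 + A/(-3 + A))
h(W) = -111/20 (h(W) = -1 + ((108 + (-2)² - 35*(-2))/(4*(-3 - 2)))/2 = -1 + ((¼)*(108 + 4 + 70)/(-5))/2 = -1 + ((¼)*(-⅕)*182)/2 = -1 + (½)*(-91/10) = -1 - 91/20 = -111/20)
h(-2)*(-344) = -111/20*(-344) = 9546/5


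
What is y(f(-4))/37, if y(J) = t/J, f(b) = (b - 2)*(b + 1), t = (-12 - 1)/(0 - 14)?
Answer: 13/9324 ≈ 0.0013943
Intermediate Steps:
t = 13/14 (t = -13/(-14) = -13*(-1/14) = 13/14 ≈ 0.92857)
f(b) = (1 + b)*(-2 + b) (f(b) = (-2 + b)*(1 + b) = (1 + b)*(-2 + b))
y(J) = 13/(14*J)
y(f(-4))/37 = (13/(14*(-2 + (-4)² - 1*(-4))))/37 = (13/(14*(-2 + 16 + 4)))/37 = ((13/14)/18)/37 = ((13/14)*(1/18))/37 = (1/37)*(13/252) = 13/9324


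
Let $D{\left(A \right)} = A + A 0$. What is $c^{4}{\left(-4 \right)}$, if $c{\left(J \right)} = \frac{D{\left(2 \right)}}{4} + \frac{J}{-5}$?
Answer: $\frac{28561}{10000} \approx 2.8561$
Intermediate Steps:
$D{\left(A \right)} = A$ ($D{\left(A \right)} = A + 0 = A$)
$c{\left(J \right)} = \frac{1}{2} - \frac{J}{5}$ ($c{\left(J \right)} = \frac{2}{4} + \frac{J}{-5} = 2 \cdot \frac{1}{4} + J \left(- \frac{1}{5}\right) = \frac{1}{2} - \frac{J}{5}$)
$c^{4}{\left(-4 \right)} = \left(\frac{1}{2} - - \frac{4}{5}\right)^{4} = \left(\frac{1}{2} + \frac{4}{5}\right)^{4} = \left(\frac{13}{10}\right)^{4} = \frac{28561}{10000}$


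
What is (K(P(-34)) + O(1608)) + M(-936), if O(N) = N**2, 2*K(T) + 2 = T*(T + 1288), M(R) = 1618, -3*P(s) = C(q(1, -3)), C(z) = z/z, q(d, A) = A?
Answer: 46567195/18 ≈ 2.5871e+6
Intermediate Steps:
C(z) = 1
P(s) = -1/3 (P(s) = -1/3*1 = -1/3)
K(T) = -1 + T*(1288 + T)/2 (K(T) = -1 + (T*(T + 1288))/2 = -1 + (T*(1288 + T))/2 = -1 + T*(1288 + T)/2)
(K(P(-34)) + O(1608)) + M(-936) = ((-1 + (-1/3)**2/2 + 644*(-1/3)) + 1608**2) + 1618 = ((-1 + (1/2)*(1/9) - 644/3) + 2585664) + 1618 = ((-1 + 1/18 - 644/3) + 2585664) + 1618 = (-3881/18 + 2585664) + 1618 = 46538071/18 + 1618 = 46567195/18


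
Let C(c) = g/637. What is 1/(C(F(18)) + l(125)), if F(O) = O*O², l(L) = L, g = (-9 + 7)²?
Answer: 637/79629 ≈ 0.0079996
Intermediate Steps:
g = 4 (g = (-2)² = 4)
F(O) = O³
C(c) = 4/637
1/(C(F(18)) + l(125)) = 1/(4/637 + 125) = 1/(79629/637) = 637/79629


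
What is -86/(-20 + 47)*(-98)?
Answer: 8428/27 ≈ 312.15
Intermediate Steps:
-86/(-20 + 47)*(-98) = -86/27*(-98) = 8428/27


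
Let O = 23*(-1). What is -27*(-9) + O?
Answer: 220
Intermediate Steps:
O = -23
-27*(-9) + O = -27*(-9) - 23 = 243 - 23 = 220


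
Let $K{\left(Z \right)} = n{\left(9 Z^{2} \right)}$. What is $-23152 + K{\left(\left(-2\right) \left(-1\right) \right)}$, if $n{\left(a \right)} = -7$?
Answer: $-23159$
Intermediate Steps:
$K{\left(Z \right)} = -7$
$-23152 + K{\left(\left(-2\right) \left(-1\right) \right)} = -23152 - 7 = -23159$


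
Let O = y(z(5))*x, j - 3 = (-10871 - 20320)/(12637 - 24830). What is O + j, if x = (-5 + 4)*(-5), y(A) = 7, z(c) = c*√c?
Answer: 494525/12193 ≈ 40.558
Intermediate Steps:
z(c) = c^(3/2)
j = 67770/12193 (j = 3 + (-10871 - 20320)/(12637 - 24830) = 3 - 31191/(-12193) = 3 - 31191*(-1/12193) = 3 + 31191/12193 = 67770/12193 ≈ 5.5581)
x = 5 (x = -1*(-5) = 5)
O = 35 (O = 7*5 = 35)
O + j = 35 + 67770/12193 = 494525/12193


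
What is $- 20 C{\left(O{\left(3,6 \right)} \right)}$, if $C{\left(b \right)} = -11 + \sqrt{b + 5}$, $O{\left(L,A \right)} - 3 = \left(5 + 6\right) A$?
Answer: $220 - 20 \sqrt{74} \approx 47.953$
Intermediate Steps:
$O{\left(L,A \right)} = 3 + 11 A$ ($O{\left(L,A \right)} = 3 + \left(5 + 6\right) A = 3 + 11 A$)
$C{\left(b \right)} = -11 + \sqrt{5 + b}$
$- 20 C{\left(O{\left(3,6 \right)} \right)} = - 20 \left(-11 + \sqrt{5 + \left(3 + 11 \cdot 6\right)}\right) = - 20 \left(-11 + \sqrt{5 + \left(3 + 66\right)}\right) = - 20 \left(-11 + \sqrt{5 + 69}\right) = - 20 \left(-11 + \sqrt{74}\right) = 220 - 20 \sqrt{74}$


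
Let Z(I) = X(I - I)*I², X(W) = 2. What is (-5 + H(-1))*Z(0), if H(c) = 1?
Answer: 0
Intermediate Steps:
Z(I) = 2*I²
(-5 + H(-1))*Z(0) = (-5 + 1)*(2*0²) = -8*0 = -4*0 = 0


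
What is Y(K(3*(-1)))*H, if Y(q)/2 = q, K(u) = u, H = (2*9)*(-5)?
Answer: 540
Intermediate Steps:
H = -90 (H = 18*(-5) = -90)
Y(q) = 2*q
Y(K(3*(-1)))*H = (2*(3*(-1)))*(-90) = (2*(-3))*(-90) = -6*(-90) = 540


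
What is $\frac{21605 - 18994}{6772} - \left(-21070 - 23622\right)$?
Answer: $\frac{302656835}{6772} \approx 44692.0$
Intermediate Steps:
$\frac{21605 - 18994}{6772} - \left(-21070 - 23622\right) = 2611 \cdot \frac{1}{6772} - -44692 = \frac{2611}{6772} + 44692 = \frac{302656835}{6772}$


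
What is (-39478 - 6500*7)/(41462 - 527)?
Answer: -28326/13645 ≈ -2.0759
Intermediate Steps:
(-39478 - 6500*7)/(41462 - 527) = (-39478 - 45500)/40935 = -84978*1/40935 = -28326/13645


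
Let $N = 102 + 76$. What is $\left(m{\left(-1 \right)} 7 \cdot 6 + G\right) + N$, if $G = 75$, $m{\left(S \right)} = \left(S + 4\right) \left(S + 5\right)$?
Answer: $757$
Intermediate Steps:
$m{\left(S \right)} = \left(4 + S\right) \left(5 + S\right)$
$N = 178$
$\left(m{\left(-1 \right)} 7 \cdot 6 + G\right) + N = \left(\left(20 + \left(-1\right)^{2} + 9 \left(-1\right)\right) 7 \cdot 6 + 75\right) + 178 = \left(\left(20 + 1 - 9\right) 7 \cdot 6 + 75\right) + 178 = \left(12 \cdot 7 \cdot 6 + 75\right) + 178 = \left(84 \cdot 6 + 75\right) + 178 = \left(504 + 75\right) + 178 = 579 + 178 = 757$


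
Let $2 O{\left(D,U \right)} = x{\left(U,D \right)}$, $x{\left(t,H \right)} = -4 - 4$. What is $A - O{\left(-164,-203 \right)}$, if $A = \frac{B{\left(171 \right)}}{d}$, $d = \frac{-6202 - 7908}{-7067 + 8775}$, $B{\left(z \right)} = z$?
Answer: $- \frac{117814}{7055} \approx -16.699$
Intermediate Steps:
$x{\left(t,H \right)} = -8$ ($x{\left(t,H \right)} = -4 - 4 = -8$)
$O{\left(D,U \right)} = -4$ ($O{\left(D,U \right)} = \frac{1}{2} \left(-8\right) = -4$)
$d = - \frac{7055}{854}$ ($d = - \frac{14110}{1708} = \left(-14110\right) \frac{1}{1708} = - \frac{7055}{854} \approx -8.2611$)
$A = - \frac{146034}{7055}$ ($A = \frac{171}{- \frac{7055}{854}} = 171 \left(- \frac{854}{7055}\right) = - \frac{146034}{7055} \approx -20.699$)
$A - O{\left(-164,-203 \right)} = - \frac{146034}{7055} - -4 = - \frac{146034}{7055} + 4 = - \frac{117814}{7055}$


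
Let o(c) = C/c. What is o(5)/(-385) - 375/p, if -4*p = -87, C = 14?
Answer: -137558/7975 ≈ -17.249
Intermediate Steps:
p = 87/4 (p = -¼*(-87) = 87/4 ≈ 21.750)
o(c) = 14/c
o(5)/(-385) - 375/p = (14/5)/(-385) - 375/87/4 = (14*(⅕))*(-1/385) - 375*4/87 = (14/5)*(-1/385) - 500/29 = -2/275 - 500/29 = -137558/7975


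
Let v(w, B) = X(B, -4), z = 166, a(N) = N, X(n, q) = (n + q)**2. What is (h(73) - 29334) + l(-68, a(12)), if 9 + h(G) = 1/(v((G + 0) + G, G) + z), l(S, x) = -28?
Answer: -144710916/4927 ≈ -29371.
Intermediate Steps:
v(w, B) = (-4 + B)**2 (v(w, B) = (B - 4)**2 = (-4 + B)**2)
h(G) = -9 + 1/(166 + (-4 + G)**2) (h(G) = -9 + 1/((-4 + G)**2 + 166) = -9 + 1/(166 + (-4 + G)**2))
(h(73) - 29334) + l(-68, a(12)) = ((-1493 - 9*(-4 + 73)**2)/(166 + (-4 + 73)**2) - 29334) - 28 = ((-1493 - 9*69**2)/(166 + 69**2) - 29334) - 28 = ((-1493 - 9*4761)/(166 + 4761) - 29334) - 28 = ((-1493 - 42849)/4927 - 29334) - 28 = ((1/4927)*(-44342) - 29334) - 28 = (-44342/4927 - 29334) - 28 = -144572960/4927 - 28 = -144710916/4927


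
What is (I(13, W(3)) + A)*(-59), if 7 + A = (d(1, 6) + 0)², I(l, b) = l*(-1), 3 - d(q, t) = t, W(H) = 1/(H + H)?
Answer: 649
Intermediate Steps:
W(H) = 1/(2*H)
d(q, t) = 3 - t
I(l, b) = -l
A = 2 (A = -7 + ((3 - 1*6) + 0)² = -7 + ((3 - 6) + 0)² = -7 + (-3 + 0)² = -7 + (-3)² = -7 + 9 = 2)
(I(13, W(3)) + A)*(-59) = (-1*13 + 2)*(-59) = (-13 + 2)*(-59) = -11*(-59) = 649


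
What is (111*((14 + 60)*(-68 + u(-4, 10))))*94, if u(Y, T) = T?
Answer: -44782728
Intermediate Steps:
(111*((14 + 60)*(-68 + u(-4, 10))))*94 = (111*((14 + 60)*(-68 + 10)))*94 = (111*(74*(-58)))*94 = (111*(-4292))*94 = -476412*94 = -44782728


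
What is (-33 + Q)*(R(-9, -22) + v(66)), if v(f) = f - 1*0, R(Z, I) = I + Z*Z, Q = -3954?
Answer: -498375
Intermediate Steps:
R(Z, I) = I + Z²
v(f) = f (v(f) = f + 0 = f)
(-33 + Q)*(R(-9, -22) + v(66)) = (-33 - 3954)*((-22 + (-9)²) + 66) = -3987*((-22 + 81) + 66) = -3987*(59 + 66) = -3987*125 = -498375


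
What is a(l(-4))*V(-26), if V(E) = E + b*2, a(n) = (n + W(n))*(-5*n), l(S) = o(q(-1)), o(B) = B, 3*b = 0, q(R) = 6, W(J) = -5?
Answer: 780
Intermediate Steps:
b = 0 (b = (⅓)*0 = 0)
l(S) = 6
a(n) = -5*n*(-5 + n) (a(n) = (n - 5)*(-5*n) = (-5 + n)*(-5*n) = -5*n*(-5 + n))
V(E) = E (V(E) = E + 0*2 = E + 0 = E)
a(l(-4))*V(-26) = (5*6*(5 - 1*6))*(-26) = (5*6*(5 - 6))*(-26) = (5*6*(-1))*(-26) = -30*(-26) = 780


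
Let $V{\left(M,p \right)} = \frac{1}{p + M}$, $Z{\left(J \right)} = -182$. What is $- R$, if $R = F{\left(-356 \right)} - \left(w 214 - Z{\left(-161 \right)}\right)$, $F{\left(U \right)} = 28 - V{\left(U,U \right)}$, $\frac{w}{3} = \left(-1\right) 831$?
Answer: $- \frac{379743777}{712} \approx -5.3335 \cdot 10^{5}$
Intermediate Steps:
$V{\left(M,p \right)} = \frac{1}{M + p}$
$w = -2493$ ($w = 3 \left(\left(-1\right) 831\right) = 3 \left(-831\right) = -2493$)
$F{\left(U \right)} = 28 - \frac{1}{2 U}$ ($F{\left(U \right)} = 28 - \frac{1}{U + U} = 28 - \frac{1}{2 U}$)
$R = \frac{379743777}{712}$ ($R = \left(28 - \frac{1}{2 \left(-356\right)}\right) - \left(\left(-2493\right) 214 - -182\right) = \left(28 - - \frac{1}{712}\right) - \left(-533502 + 182\right) = \left(28 + \frac{1}{712}\right) - -533320 = \frac{19937}{712} + 533320 = \frac{379743777}{712} \approx 5.3335 \cdot 10^{5}$)
$- R = \left(-1\right) \frac{379743777}{712} = - \frac{379743777}{712}$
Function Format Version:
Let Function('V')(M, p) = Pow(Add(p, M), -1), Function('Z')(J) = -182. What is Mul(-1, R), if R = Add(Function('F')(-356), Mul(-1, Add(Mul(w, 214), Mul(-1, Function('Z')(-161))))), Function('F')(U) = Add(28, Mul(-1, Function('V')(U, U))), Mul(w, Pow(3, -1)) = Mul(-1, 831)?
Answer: Rational(-379743777, 712) ≈ -5.3335e+5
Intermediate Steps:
Function('V')(M, p) = Pow(Add(M, p), -1)
w = -2493 (w = Mul(3, Mul(-1, 831)) = Mul(3, -831) = -2493)
Function('F')(U) = Add(28, Mul(Rational(-1, 2), Pow(U, -1))) (Function('F')(U) = Add(28, Mul(-1, Pow(Add(U, U), -1))) = Add(28, Mul(-1, Pow(Mul(2, U), -1))) = Add(28, Mul(-1, Mul(Rational(1, 2), Pow(U, -1)))) = Add(28, Mul(Rational(-1, 2), Pow(U, -1))))
R = Rational(379743777, 712) (R = Add(Add(28, Mul(Rational(-1, 2), Pow(-356, -1))), Mul(-1, Add(Mul(-2493, 214), Mul(-1, -182)))) = Add(Add(28, Mul(Rational(-1, 2), Rational(-1, 356))), Mul(-1, Add(-533502, 182))) = Add(Add(28, Rational(1, 712)), Mul(-1, -533320)) = Add(Rational(19937, 712), 533320) = Rational(379743777, 712) ≈ 5.3335e+5)
Mul(-1, R) = Mul(-1, Rational(379743777, 712)) = Rational(-379743777, 712)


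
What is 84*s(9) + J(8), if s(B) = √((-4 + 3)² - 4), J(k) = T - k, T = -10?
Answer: -18 + 84*I*√3 ≈ -18.0 + 145.49*I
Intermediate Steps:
J(k) = -10 - k
s(B) = I*√3 (s(B) = √((-1)² - 4) = √(1 - 4) = √(-3) = I*√3)
84*s(9) + J(8) = 84*(I*√3) + (-10 - 1*8) = 84*I*√3 + (-10 - 8) = 84*I*√3 - 18 = -18 + 84*I*√3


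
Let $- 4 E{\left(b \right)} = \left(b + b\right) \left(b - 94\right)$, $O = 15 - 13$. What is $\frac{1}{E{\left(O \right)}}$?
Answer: $\frac{1}{92} \approx 0.01087$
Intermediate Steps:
$O = 2$
$E{\left(b \right)} = - \frac{b \left(-94 + b\right)}{2}$ ($E{\left(b \right)} = - \frac{\left(b + b\right) \left(b - 94\right)}{4} = - \frac{2 b \left(-94 + b\right)}{4} = - \frac{b \left(-94 + b\right)}{2}$)
$\frac{1}{E{\left(O \right)}} = \frac{1}{\frac{1}{2} \cdot 2 \left(94 - 2\right)} = \frac{1}{\frac{1}{2} \cdot 2 \cdot 92} = \frac{1}{92}$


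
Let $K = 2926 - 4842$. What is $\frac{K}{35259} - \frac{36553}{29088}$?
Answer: $- \frac{448184945}{341871264} \approx -1.311$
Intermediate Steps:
$K = -1916$
$\frac{K}{35259} - \frac{36553}{29088} = - \frac{1916}{35259} - \frac{36553}{29088} = - \frac{448184945}{341871264}$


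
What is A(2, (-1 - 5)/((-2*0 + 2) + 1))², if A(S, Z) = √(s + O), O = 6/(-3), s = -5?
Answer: -7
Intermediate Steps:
O = -2 (O = 6*(-⅓) = -2)
A(S, Z) = I*√7 (A(S, Z) = √(-5 - 2) = √(-7) = I*√7)
A(2, (-1 - 5)/((-2*0 + 2) + 1))² = (I*√7)² = -7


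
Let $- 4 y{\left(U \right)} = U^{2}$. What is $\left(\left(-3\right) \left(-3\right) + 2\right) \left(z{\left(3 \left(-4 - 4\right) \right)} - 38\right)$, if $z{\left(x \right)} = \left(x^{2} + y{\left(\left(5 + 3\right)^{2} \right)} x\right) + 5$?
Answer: $276309$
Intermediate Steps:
$y{\left(U \right)} = - \frac{U^{2}}{4}$
$z{\left(x \right)} = 5 + x^{2} - 1024 x$ ($z{\left(x \right)} = \left(x^{2} + - \frac{\left(\left(5 + 3\right)^{2}\right)^{2}}{4} x\right) + 5 = \left(x^{2} + - \frac{\left(8^{2}\right)^{2}}{4} x\right) + 5 = \left(x^{2} + - \frac{64^{2}}{4} x\right) + 5 = \left(x^{2} + \left(- \frac{1}{4}\right) 4096 x\right) + 5 = \left(x^{2} - 1024 x\right) + 5 = 5 + x^{2} - 1024 x$)
$\left(\left(-3\right) \left(-3\right) + 2\right) \left(z{\left(3 \left(-4 - 4\right) \right)} - 38\right) = \left(\left(-3\right) \left(-3\right) + 2\right) \left(\left(5 + \left(3 \left(-4 - 4\right)\right)^{2} - 1024 \cdot 3 \left(-4 - 4\right)\right) - 38\right) = \left(9 + 2\right) \left(\left(5 + \left(3 \left(-8\right)\right)^{2} - 1024 \cdot 3 \left(-8\right)\right) - 38\right) = 11 \left(\left(5 + \left(-24\right)^{2} - -24576\right) - 38\right) = 11 \left(\left(5 + 576 + 24576\right) - 38\right) = 11 \left(25157 - 38\right) = 11 \cdot 25119 = 276309$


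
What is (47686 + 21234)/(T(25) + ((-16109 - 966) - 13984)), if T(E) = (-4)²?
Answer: -68920/31043 ≈ -2.2201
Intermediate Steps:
T(E) = 16
(47686 + 21234)/(T(25) + ((-16109 - 966) - 13984)) = (47686 + 21234)/(16 + ((-16109 - 966) - 13984)) = 68920/(16 + (-17075 - 13984)) = 68920/(16 - 31059) = 68920/(-31043) = 68920*(-1/31043) = -68920/31043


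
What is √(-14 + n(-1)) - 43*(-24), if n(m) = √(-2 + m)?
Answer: 1032 + √(-14 + I*√3) ≈ 1032.2 + 3.7488*I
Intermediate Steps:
√(-14 + n(-1)) - 43*(-24) = √(-14 + √(-2 - 1)) - 43*(-24) = √(-14 + √(-3)) + 1032 = √(-14 + I*√3) + 1032 = 1032 + √(-14 + I*√3)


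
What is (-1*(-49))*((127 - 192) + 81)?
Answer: 784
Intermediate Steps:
(-1*(-49))*((127 - 192) + 81) = 49*(-65 + 81) = 49*16 = 784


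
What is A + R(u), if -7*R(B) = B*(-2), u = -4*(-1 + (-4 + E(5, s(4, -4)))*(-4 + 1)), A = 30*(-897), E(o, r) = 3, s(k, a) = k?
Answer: -188386/7 ≈ -26912.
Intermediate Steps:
A = -26910
u = -8 (u = -4*(-1 + (-4 + 3)*(-4 + 1)) = -4*(-1 - 1*(-3)) = -4*(-1 + 3) = -4*2 = -8)
R(B) = 2*B/7 (R(B) = -B*(-2)/7 = -(-2)*B/7 = 2*B/7)
A + R(u) = -26910 + (2/7)*(-8) = -26910 - 16/7 = -188386/7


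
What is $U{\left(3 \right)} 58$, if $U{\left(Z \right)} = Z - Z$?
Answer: $0$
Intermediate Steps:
$U{\left(Z \right)} = 0$
$U{\left(3 \right)} 58 = 0 \cdot 58 = 0$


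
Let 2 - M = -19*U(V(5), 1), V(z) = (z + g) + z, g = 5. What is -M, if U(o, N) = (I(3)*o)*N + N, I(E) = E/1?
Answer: -876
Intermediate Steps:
I(E) = E (I(E) = E*1 = E)
V(z) = 5 + 2*z (V(z) = (z + 5) + z = (5 + z) + z = 5 + 2*z)
U(o, N) = N + 3*N*o (U(o, N) = (3*o)*N + N = 3*N*o + N = N + 3*N*o)
M = 876 (M = 2 - (-19)*1*(1 + 3*(5 + 2*5)) = 2 - (-19)*1*(1 + 3*(5 + 10)) = 2 - (-19)*1*(1 + 3*15) = 2 - (-19)*1*(1 + 45) = 2 - (-19)*1*46 = 2 - (-19)*46 = 2 - 1*(-874) = 2 + 874 = 876)
-M = -1*876 = -876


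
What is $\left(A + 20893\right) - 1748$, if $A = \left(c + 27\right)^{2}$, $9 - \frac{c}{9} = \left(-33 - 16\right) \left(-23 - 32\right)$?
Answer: $583096754$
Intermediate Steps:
$c = -24174$ ($c = 81 - 9 \left(-33 - 16\right) \left(-23 - 32\right) = 81 - 9 \left(\left(-49\right) \left(-55\right)\right) = 81 - 24255 = -24174$)
$A = 583077609$ ($A = \left(-24174 + 27\right)^{2} = \left(-24147\right)^{2} = 583077609$)
$\left(A + 20893\right) - 1748 = \left(583077609 + 20893\right) - 1748 = 583098502 - 1748 = 583096754$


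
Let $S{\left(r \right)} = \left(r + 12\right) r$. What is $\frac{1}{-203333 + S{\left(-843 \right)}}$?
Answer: $\frac{1}{497200} \approx 2.0113 \cdot 10^{-6}$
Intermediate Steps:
$S{\left(r \right)} = r \left(12 + r\right)$ ($S{\left(r \right)} = \left(12 + r\right) r = r \left(12 + r\right)$)
$\frac{1}{-203333 + S{\left(-843 \right)}} = \frac{1}{-203333 - 843 \left(12 - 843\right)} = \frac{1}{-203333 - -700533} = \frac{1}{-203333 + 700533} = \frac{1}{497200}$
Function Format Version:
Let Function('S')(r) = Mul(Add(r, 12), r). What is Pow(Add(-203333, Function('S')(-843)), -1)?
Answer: Rational(1, 497200) ≈ 2.0113e-6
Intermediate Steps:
Function('S')(r) = Mul(r, Add(12, r)) (Function('S')(r) = Mul(Add(12, r), r) = Mul(r, Add(12, r)))
Pow(Add(-203333, Function('S')(-843)), -1) = Pow(Add(-203333, Mul(-843, Add(12, -843))), -1) = Pow(Add(-203333, Mul(-843, -831)), -1) = Pow(Add(-203333, 700533), -1) = Pow(497200, -1) = Rational(1, 497200)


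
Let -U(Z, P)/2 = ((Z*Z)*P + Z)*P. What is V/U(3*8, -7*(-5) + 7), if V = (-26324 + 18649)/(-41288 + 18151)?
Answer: -7675/47063989728 ≈ -1.6308e-7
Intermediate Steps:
V = 7675/23137 (V = -7675/(-23137) = -7675*(-1/23137) = 7675/23137 ≈ 0.33172)
U(Z, P) = -2*P*(Z + P*Z**2) (U(Z, P) = -2*((Z*Z)*P + Z)*P = -2*(Z**2*P + Z)*P = -2*(P*Z**2 + Z)*P = -2*(Z + P*Z**2)*P = -2*P*(Z + P*Z**2))
V/U(3*8, -7*(-5) + 7) = 7675/(23137*((-2*(-7*(-5) + 7)*3*8*(1 + (-7*(-5) + 7)*(3*8))))) = 7675/(23137*((-2*(35 + 7)*24*(1 + (35 + 7)*24)))) = 7675/(23137*((-2*42*24*(1 + 42*24)))) = 7675/(23137*((-2*42*24*(1 + 1008)))) = 7675/(23137*((-2*42*24*1009))) = (7675/23137)/(-2034144) = (7675/23137)*(-1/2034144) = -7675/47063989728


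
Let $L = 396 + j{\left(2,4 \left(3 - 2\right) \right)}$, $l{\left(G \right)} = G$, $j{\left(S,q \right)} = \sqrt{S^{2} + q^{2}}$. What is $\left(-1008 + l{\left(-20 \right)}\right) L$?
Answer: $-407088 - 2056 \sqrt{5} \approx -4.1169 \cdot 10^{5}$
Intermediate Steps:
$L = 396 + 2 \sqrt{5}$ ($L = 396 + \sqrt{2^{2} + \left(4 \left(3 - 2\right)\right)^{2}} = 396 + \sqrt{4 + \left(4 \cdot 1\right)^{2}} = 396 + \sqrt{4 + 4^{2}} = 396 + \sqrt{4 + 16} = 396 + \sqrt{20} = 396 + 2 \sqrt{5} \approx 400.47$)
$\left(-1008 + l{\left(-20 \right)}\right) L = \left(-1008 - 20\right) \left(396 + 2 \sqrt{5}\right) = - 1028 \left(396 + 2 \sqrt{5}\right) = -407088 - 2056 \sqrt{5}$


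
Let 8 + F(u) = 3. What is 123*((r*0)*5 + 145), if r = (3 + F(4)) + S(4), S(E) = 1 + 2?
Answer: 17835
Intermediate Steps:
F(u) = -5 (F(u) = -8 + 3 = -5)
S(E) = 3
r = 1 (r = (3 - 5) + 3 = -2 + 3 = 1)
123*((r*0)*5 + 145) = 123*((1*0)*5 + 145) = 123*(0*5 + 145) = 123*(0 + 145) = 123*145 = 17835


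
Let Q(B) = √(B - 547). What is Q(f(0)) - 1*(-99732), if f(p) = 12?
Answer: 99732 + I*√535 ≈ 99732.0 + 23.13*I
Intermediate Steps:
Q(B) = √(-547 + B)
Q(f(0)) - 1*(-99732) = √(-547 + 12) - 1*(-99732) = √(-535) + 99732 = I*√535 + 99732 = 99732 + I*√535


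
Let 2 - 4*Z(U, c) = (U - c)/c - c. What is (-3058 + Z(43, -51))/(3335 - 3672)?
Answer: 626237/68748 ≈ 9.1092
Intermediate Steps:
Z(U, c) = ½ + c/4 - (U - c)/(4*c) (Z(U, c) = ½ - ((U - c)/c - c)/4 = ½ - (-c + (U - c)/c)/4 = ½ + (c/4 - (U - c)/(4*c)) = ½ + c/4 - (U - c)/(4*c))
(-3058 + Z(43, -51))/(3335 - 3672) = (-3058 + (¼)*(-1*43 - 51*(3 - 51))/(-51))/(3335 - 3672) = (-3058 + (¼)*(-1/51)*(-43 - 51*(-48)))/(-337) = (-3058 + (¼)*(-1/51)*(-43 + 2448))*(-1/337) = (-3058 + (¼)*(-1/51)*2405)*(-1/337) = (-3058 - 2405/204)*(-1/337) = -626237/204*(-1/337) = 626237/68748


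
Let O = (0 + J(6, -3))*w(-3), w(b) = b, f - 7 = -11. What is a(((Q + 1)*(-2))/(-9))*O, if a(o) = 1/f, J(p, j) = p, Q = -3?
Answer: 9/2 ≈ 4.5000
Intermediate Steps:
f = -4 (f = 7 - 11 = -4)
O = -18 (O = (0 + 6)*(-3) = 6*(-3) = -18)
a(o) = -¼ (a(o) = 1/(-4) = -¼)
a(((Q + 1)*(-2))/(-9))*O = -¼*(-18) = 9/2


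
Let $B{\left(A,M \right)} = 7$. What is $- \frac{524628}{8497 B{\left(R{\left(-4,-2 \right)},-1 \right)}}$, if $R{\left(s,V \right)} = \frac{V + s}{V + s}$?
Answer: $- \frac{524628}{59479} \approx -8.8204$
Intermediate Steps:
$R{\left(s,V \right)} = 1$
$- \frac{524628}{8497 B{\left(R{\left(-4,-2 \right)},-1 \right)}} = - \frac{524628}{8497 \cdot 7} = - \frac{524628}{59479}$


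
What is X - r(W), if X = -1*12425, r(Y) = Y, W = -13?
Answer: -12412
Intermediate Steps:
X = -12425
X - r(W) = -12425 - 1*(-13) = -12425 + 13 = -12412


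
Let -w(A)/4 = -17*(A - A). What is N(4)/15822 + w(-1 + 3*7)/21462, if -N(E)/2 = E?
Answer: -4/7911 ≈ -0.00050563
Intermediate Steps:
N(E) = -2*E
w(A) = 0 (w(A) = -(-68)*(A - A) = -(-68)*0 = -4*0 = 0)
N(4)/15822 + w(-1 + 3*7)/21462 = -2*4/15822 + 0/21462 = -8*1/15822 + 0*(1/21462) = -4/7911 + 0 = -4/7911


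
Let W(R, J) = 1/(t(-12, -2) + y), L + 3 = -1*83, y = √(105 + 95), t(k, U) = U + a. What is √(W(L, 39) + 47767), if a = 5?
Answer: √(143302 + 477670*√2)/√(3 + 10*√2) ≈ 218.56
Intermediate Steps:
t(k, U) = 5 + U (t(k, U) = U + 5 = 5 + U)
y = 10*√2 (y = √200 = 10*√2 ≈ 14.142)
L = -86 (L = -3 - 1*83 = -3 - 83 = -86)
W(R, J) = 1/(3 + 10*√2) (W(R, J) = 1/((5 - 2) + 10*√2) = 1/(3 + 10*√2))
√(W(L, 39) + 47767) = √((-3/191 + 10*√2/191) + 47767) = √(9123494/191 + 10*√2/191)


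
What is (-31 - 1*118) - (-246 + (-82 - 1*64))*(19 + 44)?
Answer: 24547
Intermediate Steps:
(-31 - 1*118) - (-246 + (-82 - 1*64))*(19 + 44) = (-31 - 118) - (-246 + (-82 - 64))*63 = -149 - (-246 - 146)*63 = -149 - (-392)*63 = -149 - 1*(-24696) = -149 + 24696 = 24547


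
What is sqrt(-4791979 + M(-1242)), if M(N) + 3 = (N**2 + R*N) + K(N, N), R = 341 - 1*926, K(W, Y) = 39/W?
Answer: I*sqrt(48045117910)/138 ≈ 1588.3*I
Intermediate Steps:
R = -585 (R = 341 - 926 = -585)
M(N) = -3 + N**2 - 585*N + 39/N (M(N) = -3 + ((N**2 - 585*N) + 39/N) = -3 + (N**2 - 585*N + 39/N) = -3 + N**2 - 585*N + 39/N)
sqrt(-4791979 + M(-1242)) = sqrt(-4791979 + (-3 + (-1242)**2 - 585*(-1242) + 39/(-1242))) = sqrt(-4791979 + (-3 + 1542564 + 726570 + 39*(-1/1242))) = sqrt(-4791979 + (-3 + 1542564 + 726570 - 13/414)) = sqrt(-4791979 + 939420221/414) = sqrt(-1044459085/414) = I*sqrt(48045117910)/138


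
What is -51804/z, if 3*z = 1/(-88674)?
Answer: 13781003688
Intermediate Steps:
z = -1/266022 (z = (⅓)/(-88674) = (⅓)*(-1/88674) = -1/266022 ≈ -3.7591e-6)
-51804/z = -51804/(-1/266022) = -51804*(-266022) = 13781003688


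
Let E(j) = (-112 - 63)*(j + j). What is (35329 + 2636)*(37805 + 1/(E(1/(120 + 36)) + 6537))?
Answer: 731571291598845/509711 ≈ 1.4353e+9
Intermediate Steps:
E(j) = -350*j
(35329 + 2636)*(37805 + 1/(E(1/(120 + 36)) + 6537)) = (35329 + 2636)*(37805 + 1/(-350/(120 + 36) + 6537)) = 37965*(37805 + 1/(-350/156 + 6537)) = 37965*(37805 + 1/(-350*1/156 + 6537)) = 37965*(37805 + 1/(-175/78 + 6537)) = 37965*(37805 + 1/(509711/78)) = 37965*(37805 + 78/509711) = 37965*(19269624433/509711) = 731571291598845/509711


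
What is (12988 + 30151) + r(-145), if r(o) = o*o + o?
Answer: 64019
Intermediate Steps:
r(o) = o + o² (r(o) = o² + o = o + o²)
(12988 + 30151) + r(-145) = (12988 + 30151) - 145*(1 - 145) = 43139 - 145*(-144) = 43139 + 20880 = 64019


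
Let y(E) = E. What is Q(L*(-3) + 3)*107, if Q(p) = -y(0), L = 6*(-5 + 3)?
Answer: 0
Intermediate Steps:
L = -12 (L = 6*(-2) = -12)
Q(p) = 0 (Q(p) = -1*0 = 0)
Q(L*(-3) + 3)*107 = 0*107 = 0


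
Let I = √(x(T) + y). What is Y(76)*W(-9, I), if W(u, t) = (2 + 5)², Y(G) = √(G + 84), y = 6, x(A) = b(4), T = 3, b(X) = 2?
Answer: 196*√10 ≈ 619.81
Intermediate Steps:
x(A) = 2
Y(G) = √(84 + G)
I = 2*√2 (I = √(2 + 6) = √8 = 2*√2 ≈ 2.8284)
W(u, t) = 49 (W(u, t) = 7² = 49)
Y(76)*W(-9, I) = √(84 + 76)*49 = √160*49 = (4*√10)*49 = 196*√10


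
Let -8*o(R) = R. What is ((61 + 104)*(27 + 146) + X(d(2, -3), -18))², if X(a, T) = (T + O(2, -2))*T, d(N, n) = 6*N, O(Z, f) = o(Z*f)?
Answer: 832899600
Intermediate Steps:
o(R) = -R/8
O(Z, f) = -Z*f/8
X(a, T) = T*(½ + T) (X(a, T) = (T - ⅛*2*(-2))*T = (T + ½)*T = (½ + T)*T = T*(½ + T))
((61 + 104)*(27 + 146) + X(d(2, -3), -18))² = ((61 + 104)*(27 + 146) - 18*(½ - 18))² = (165*173 - 18*(-35/2))² = (28545 + 315)² = 28860² = 832899600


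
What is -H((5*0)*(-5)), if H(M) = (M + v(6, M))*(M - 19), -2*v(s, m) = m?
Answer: 0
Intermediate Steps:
v(s, m) = -m/2
H(M) = M*(-19 + M)/2 (H(M) = (M - M/2)*(M - 19) = (M/2)*(-19 + M) = M*(-19 + M)/2)
-H((5*0)*(-5)) = -(5*0)*(-5)*(-19 + (5*0)*(-5))/2 = -0*(-5)*(-19 + 0*(-5))/2 = -0*(-19 + 0)/2 = -0*(-19)/2 = -1*0 = 0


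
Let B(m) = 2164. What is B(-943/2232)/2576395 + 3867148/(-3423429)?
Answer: -9955892471104/8820105358455 ≈ -1.1288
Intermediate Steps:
B(-943/2232)/2576395 + 3867148/(-3423429) = 2164/2576395 + 3867148/(-3423429) = 2164*(1/2576395) + 3867148*(-1/3423429) = 2164/2576395 - 3867148/3423429 = -9955892471104/8820105358455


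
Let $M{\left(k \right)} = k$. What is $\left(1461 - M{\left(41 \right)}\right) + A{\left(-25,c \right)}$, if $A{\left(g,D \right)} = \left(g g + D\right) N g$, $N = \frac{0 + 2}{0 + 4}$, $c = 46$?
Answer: $- \frac{13935}{2} \approx -6967.5$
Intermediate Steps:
$N = \frac{1}{2}$ ($N = \frac{2}{4} = 2 \cdot \frac{1}{4} = \frac{1}{2} \approx 0.5$)
$A{\left(g,D \right)} = g \left(\frac{D}{2} + \frac{g^{2}}{2}\right)$ ($A{\left(g,D \right)} = \left(g g + D\right) \frac{1}{2} g = \left(g^{2} + D\right) \frac{1}{2} g = \left(D + g^{2}\right) \frac{1}{2} g = \left(\frac{D}{2} + \frac{g^{2}}{2}\right) g = g \left(\frac{D}{2} + \frac{g^{2}}{2}\right)$)
$\left(1461 - M{\left(41 \right)}\right) + A{\left(-25,c \right)} = \left(1461 - 41\right) + \frac{1}{2} \left(-25\right) \left(46 + \left(-25\right)^{2}\right) = \left(1461 - 41\right) + \frac{1}{2} \left(-25\right) \left(46 + 625\right) = 1420 + \frac{1}{2} \left(-25\right) 671 = 1420 - \frac{16775}{2} = - \frac{13935}{2}$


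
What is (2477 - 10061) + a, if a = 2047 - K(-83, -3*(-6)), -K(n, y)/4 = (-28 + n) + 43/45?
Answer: -268973/45 ≈ -5977.2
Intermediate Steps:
K(n, y) = 4868/45 - 4*n (K(n, y) = -4*((-28 + n) + 43/45) = -4*(-1217/45 + n) = 4868/45 - 4*n)
a = 72307/45 (a = 2047 - (4868/45 - 4*(-83)) = 2047 - (4868/45 + 332) = 2047 - 1*19808/45 = 2047 - 19808/45 = 72307/45 ≈ 1606.8)
(2477 - 10061) + a = (2477 - 10061) + 72307/45 = -7584 + 72307/45 = -268973/45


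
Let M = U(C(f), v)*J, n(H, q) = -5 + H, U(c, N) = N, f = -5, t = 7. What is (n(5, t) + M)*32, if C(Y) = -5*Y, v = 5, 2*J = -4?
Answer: -320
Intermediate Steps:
J = -2 (J = (½)*(-4) = -2)
M = -10 (M = 5*(-2) = -10)
(n(5, t) + M)*32 = ((-5 + 5) - 10)*32 = (0 - 10)*32 = -10*32 = -320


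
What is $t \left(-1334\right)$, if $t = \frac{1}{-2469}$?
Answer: $\frac{1334}{2469} \approx 0.5403$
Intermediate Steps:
$t = - \frac{1}{2469} \approx -0.00040502$
$t \left(-1334\right) = \left(- \frac{1}{2469}\right) \left(-1334\right) = \frac{1334}{2469}$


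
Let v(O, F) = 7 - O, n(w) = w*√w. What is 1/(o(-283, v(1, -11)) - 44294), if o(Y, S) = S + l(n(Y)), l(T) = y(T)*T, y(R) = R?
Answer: -1/22709475 ≈ -4.4034e-8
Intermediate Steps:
n(w) = w^(3/2)
l(T) = T² (l(T) = T*T = T²)
o(Y, S) = S + Y³ (o(Y, S) = S + (Y^(3/2))² = S + Y³)
1/(o(-283, v(1, -11)) - 44294) = 1/(((7 - 1*1) + (-283)³) - 44294) = 1/(((7 - 1) - 22665187) - 44294) = 1/((6 - 22665187) - 44294) = 1/(-22665181 - 44294) = 1/(-22709475) = -1/22709475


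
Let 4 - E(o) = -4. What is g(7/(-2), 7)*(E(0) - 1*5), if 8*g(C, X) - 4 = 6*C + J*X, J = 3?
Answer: 3/2 ≈ 1.5000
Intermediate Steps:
E(o) = 8 (E(o) = 4 - 1*(-4) = 4 + 4 = 8)
g(C, X) = ½ + 3*C/4 + 3*X/8 (g(C, X) = ½ + (6*C + 3*X)/8 = ½ + (3*X + 6*C)/8 = ½ + (3*C/4 + 3*X/8) = ½ + 3*C/4 + 3*X/8)
g(7/(-2), 7)*(E(0) - 1*5) = (½ + 3*(7/(-2))/4 + (3/8)*7)*(8 - 1*5) = (½ + 3*(7*(-½))/4 + 21/8)*(8 - 5) = (½ + (¾)*(-7/2) + 21/8)*3 = (½ - 21/8 + 21/8)*3 = (½)*3 = 3/2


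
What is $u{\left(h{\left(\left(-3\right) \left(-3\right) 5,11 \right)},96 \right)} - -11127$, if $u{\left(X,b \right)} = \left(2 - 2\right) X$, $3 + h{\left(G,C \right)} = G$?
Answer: $11127$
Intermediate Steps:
$h{\left(G,C \right)} = -3 + G$
$u{\left(X,b \right)} = 0$ ($u{\left(X,b \right)} = 0 X = 0$)
$u{\left(h{\left(\left(-3\right) \left(-3\right) 5,11 \right)},96 \right)} - -11127 = 0 - -11127 = 0 + 11127 = 11127$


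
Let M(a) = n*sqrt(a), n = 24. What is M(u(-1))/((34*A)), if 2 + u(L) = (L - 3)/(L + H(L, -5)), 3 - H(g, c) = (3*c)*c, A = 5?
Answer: 12*I*sqrt(10366)/6205 ≈ 0.1969*I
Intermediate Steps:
H(g, c) = 3 - 3*c**2 (H(g, c) = 3 - 3*c*c = 3 - 3*c**2)
u(L) = -2 + (-3 + L)/(-72 + L) (u(L) = -2 + (L - 3)/(L + (3 - 3*(-5)**2)) = -2 + (-3 + L)/(L + (3 - 3*25)) = -2 + (-3 + L)/(L + (3 - 75)) = -2 + (-3 + L)/(L - 72) = -2 + (-3 + L)/(-72 + L))
M(a) = 24*sqrt(a)
M(u(-1))/((34*A)) = (24*sqrt((141 - 1*(-1))/(-72 - 1)))/((34*5)) = (24*sqrt((141 + 1)/(-73)))/170 = (24*sqrt(-1/73*142))*(1/170) = (24*sqrt(-142/73))*(1/170) = (24*(I*sqrt(10366)/73))*(1/170) = (24*I*sqrt(10366)/73)*(1/170) = 12*I*sqrt(10366)/6205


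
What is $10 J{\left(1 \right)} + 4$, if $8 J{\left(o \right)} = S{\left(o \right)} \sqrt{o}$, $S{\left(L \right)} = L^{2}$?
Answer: $\frac{21}{4} \approx 5.25$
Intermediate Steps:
$J{\left(o \right)} = \frac{o^{\frac{5}{2}}}{8}$ ($J{\left(o \right)} = \frac{o^{2} \sqrt{o}}{8} = \frac{o^{\frac{5}{2}}}{8}$)
$10 J{\left(1 \right)} + 4 = 10 \frac{1^{\frac{5}{2}}}{8} + 4 = 10 \cdot \frac{1}{8} \cdot 1 + 4 = 10 \cdot \frac{1}{8} + 4 = \frac{5}{4} + 4 = \frac{21}{4}$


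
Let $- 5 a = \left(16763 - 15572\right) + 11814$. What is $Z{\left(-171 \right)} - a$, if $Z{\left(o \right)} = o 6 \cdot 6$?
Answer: $-3555$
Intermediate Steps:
$Z{\left(o \right)} = 36 o$ ($Z{\left(o \right)} = 6 o 6 = 36 o$)
$a = -2601$ ($a = - \frac{\left(16763 - 15572\right) + 11814}{5} = - \frac{1191 + 11814}{5} = \left(- \frac{1}{5}\right) 13005 = -2601$)
$Z{\left(-171 \right)} - a = 36 \left(-171\right) - -2601 = -6156 + 2601 = -3555$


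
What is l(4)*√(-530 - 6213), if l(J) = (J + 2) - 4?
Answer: 2*I*√6743 ≈ 164.23*I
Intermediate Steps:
l(J) = -2 + J (l(J) = (2 + J) - 4 = -2 + J)
l(4)*√(-530 - 6213) = (-2 + 4)*√(-530 - 6213) = 2*√(-6743) = 2*(I*√6743) = 2*I*√6743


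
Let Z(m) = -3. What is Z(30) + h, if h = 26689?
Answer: 26686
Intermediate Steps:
Z(30) + h = -3 + 26689 = 26686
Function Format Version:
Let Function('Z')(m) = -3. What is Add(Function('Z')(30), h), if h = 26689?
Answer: 26686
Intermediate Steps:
Add(Function('Z')(30), h) = Add(-3, 26689) = 26686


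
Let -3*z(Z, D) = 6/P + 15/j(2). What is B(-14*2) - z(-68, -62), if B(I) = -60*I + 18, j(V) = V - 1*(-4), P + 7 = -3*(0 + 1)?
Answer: 50959/30 ≈ 1698.6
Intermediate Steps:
P = -10 (P = -7 - 3*(0 + 1) = -7 - 3*1 = -7 - 3 = -10)
j(V) = 4 + V (j(V) = V + 4 = 4 + V)
z(Z, D) = -19/30 (z(Z, D) = -(6/(-10) + 15/(4 + 2))/3 = -(6*(-⅒) + 15/6)/3 = -(-⅗ + 15*(⅙))/3 = -(-⅗ + 5/2)/3 = -⅓*19/10 = -19/30)
B(I) = 18 - 60*I
B(-14*2) - z(-68, -62) = (18 - (-840)*2) - 1*(-19/30) = (18 - 60*(-28)) + 19/30 = (18 + 1680) + 19/30 = 1698 + 19/30 = 50959/30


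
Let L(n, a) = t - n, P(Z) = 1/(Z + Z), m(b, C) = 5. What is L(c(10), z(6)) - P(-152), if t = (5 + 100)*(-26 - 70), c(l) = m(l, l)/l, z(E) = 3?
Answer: -3064471/304 ≈ -10081.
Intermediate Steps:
c(l) = 5/l
t = -10080 (t = 105*(-96) = -10080)
P(Z) = 1/(2*Z)
L(n, a) = -10080 - n
L(c(10), z(6)) - P(-152) = (-10080 - 5/10) - 1/(2*(-152)) = (-10080 - 5/10) - (-1)/(2*152) = (-10080 - 1*½) - 1*(-1/304) = (-10080 - ½) + 1/304 = -20161/2 + 1/304 = -3064471/304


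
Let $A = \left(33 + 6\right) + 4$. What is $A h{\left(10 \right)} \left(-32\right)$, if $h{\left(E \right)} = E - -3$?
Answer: $-17888$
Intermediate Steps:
$A = 43$ ($A = 39 + 4 = 43$)
$h{\left(E \right)} = 3 + E$ ($h{\left(E \right)} = E + 3 = 3 + E$)
$A h{\left(10 \right)} \left(-32\right) = 43 \left(3 + 10\right) \left(-32\right) = 43 \cdot 13 \left(-32\right) = 559 \left(-32\right) = -17888$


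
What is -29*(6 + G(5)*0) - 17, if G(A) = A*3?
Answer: -191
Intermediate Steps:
G(A) = 3*A
-29*(6 + G(5)*0) - 17 = -29*(6 + (3*5)*0) - 17 = -29*(6 + 15*0) - 17 = -29*(6 + 0) - 17 = -29*6 - 17 = -174 - 17 = -191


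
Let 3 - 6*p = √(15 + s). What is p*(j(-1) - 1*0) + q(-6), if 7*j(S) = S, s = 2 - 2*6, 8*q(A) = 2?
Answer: 5/28 + √5/42 ≈ 0.23181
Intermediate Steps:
q(A) = ¼ (q(A) = (⅛)*2 = ¼)
s = -10 (s = 2 - 12 = -10)
p = ½ - √5/6 (p = ½ - √(15 - 10)/6 = ½ - √5/6 ≈ 0.12732)
j(S) = S/7
p*(j(-1) - 1*0) + q(-6) = (½ - √5/6)*((⅐)*(-1) - 1*0) + ¼ = (½ - √5/6)*(-⅐ + 0) + ¼ = (½ - √5/6)*(-⅐) + ¼ = (-1/14 + √5/42) + ¼ = 5/28 + √5/42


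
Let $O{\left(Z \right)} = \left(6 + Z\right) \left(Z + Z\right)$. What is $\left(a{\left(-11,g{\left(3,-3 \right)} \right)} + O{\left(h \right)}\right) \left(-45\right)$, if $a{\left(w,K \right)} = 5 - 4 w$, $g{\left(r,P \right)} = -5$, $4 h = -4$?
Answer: $-1755$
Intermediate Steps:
$h = -1$ ($h = \frac{1}{4} \left(-4\right) = -1$)
$O{\left(Z \right)} = 2 Z \left(6 + Z\right)$ ($O{\left(Z \right)} = \left(6 + Z\right) 2 Z = 2 Z \left(6 + Z\right)$)
$\left(a{\left(-11,g{\left(3,-3 \right)} \right)} + O{\left(h \right)}\right) \left(-45\right) = \left(\left(5 - -44\right) + 2 \left(-1\right) \left(6 - 1\right)\right) \left(-45\right) = \left(\left(5 + 44\right) + 2 \left(-1\right) 5\right) \left(-45\right) = \left(49 - 10\right) \left(-45\right) = 39 \left(-45\right) = -1755$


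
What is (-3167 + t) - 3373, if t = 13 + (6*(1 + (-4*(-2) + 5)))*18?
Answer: -5015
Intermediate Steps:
t = 1525 (t = 13 + (6*(1 + (8 + 5)))*18 = 13 + (6*(1 + 13))*18 = 13 + (6*14)*18 = 13 + 84*18 = 13 + 1512 = 1525)
(-3167 + t) - 3373 = (-3167 + 1525) - 3373 = -1642 - 3373 = -5015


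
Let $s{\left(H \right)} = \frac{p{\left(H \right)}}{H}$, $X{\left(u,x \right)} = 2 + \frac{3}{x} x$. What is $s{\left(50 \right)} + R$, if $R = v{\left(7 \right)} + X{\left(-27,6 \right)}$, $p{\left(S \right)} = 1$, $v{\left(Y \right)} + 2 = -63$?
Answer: $- \frac{2999}{50} \approx -59.98$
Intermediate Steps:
$v{\left(Y \right)} = -65$ ($v{\left(Y \right)} = -2 - 63 = -65$)
$X{\left(u,x \right)} = 5$ ($X{\left(u,x \right)} = 2 + 3 = 5$)
$s{\left(H \right)} = \frac{1}{H}$ ($s{\left(H \right)} = 1 \frac{1}{H} = \frac{1}{H}$)
$R = -60$ ($R = -65 + 5 = -60$)
$s{\left(50 \right)} + R = \frac{1}{50} - 60 = - \frac{2999}{50}$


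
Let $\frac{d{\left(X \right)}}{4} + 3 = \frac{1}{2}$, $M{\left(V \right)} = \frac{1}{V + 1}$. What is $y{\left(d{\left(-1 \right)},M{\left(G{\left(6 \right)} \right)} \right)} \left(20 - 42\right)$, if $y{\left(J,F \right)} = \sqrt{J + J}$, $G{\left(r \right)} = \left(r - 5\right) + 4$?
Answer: $- 44 i \sqrt{5} \approx - 98.387 i$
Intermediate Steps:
$G{\left(r \right)} = -1 + r$ ($G{\left(r \right)} = \left(-5 + r\right) + 4 = -1 + r$)
$M{\left(V \right)} = \frac{1}{1 + V}$
$d{\left(X \right)} = -10$ ($d{\left(X \right)} = -12 + \frac{4}{2} = -12 + 4 \cdot \frac{1}{2} = -12 + 2 = -10$)
$y{\left(J,F \right)} = \sqrt{2} \sqrt{J}$ ($y{\left(J,F \right)} = \sqrt{2 J} = \sqrt{2} \sqrt{J}$)
$y{\left(d{\left(-1 \right)},M{\left(G{\left(6 \right)} \right)} \right)} \left(20 - 42\right) = \sqrt{2} \sqrt{-10} \left(20 - 42\right) = \sqrt{2} i \sqrt{10} \left(-22\right) = 2 i \sqrt{5} \left(-22\right) = - 44 i \sqrt{5}$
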